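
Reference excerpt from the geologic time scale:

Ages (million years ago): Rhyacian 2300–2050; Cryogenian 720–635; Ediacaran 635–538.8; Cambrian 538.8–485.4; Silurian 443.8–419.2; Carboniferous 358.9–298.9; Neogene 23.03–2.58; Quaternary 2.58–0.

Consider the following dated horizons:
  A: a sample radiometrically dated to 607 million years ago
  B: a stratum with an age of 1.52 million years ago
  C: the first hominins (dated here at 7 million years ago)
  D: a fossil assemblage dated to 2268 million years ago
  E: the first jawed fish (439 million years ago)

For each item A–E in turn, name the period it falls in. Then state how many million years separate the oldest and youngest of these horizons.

A — Ediacaran; B — Quaternary; C — Neogene; D — Rhyacian; E — Silurian; span 2266.48 million years

A: 607 Ma lies in 635–538.8 Ma, so Ediacaran.
B: 1.52 Ma lies in 2.58–0 Ma, so Quaternary.
C: 7 Ma lies in 23.03–2.58 Ma, so Neogene.
D: 2268 Ma lies in 2300–2050 Ma, so Rhyacian.
E: 439 Ma lies in 443.8–419.2 Ma, so Silurian.
Oldest = 2268 Ma, youngest = 1.52 Ma → span 2266.48 Myr.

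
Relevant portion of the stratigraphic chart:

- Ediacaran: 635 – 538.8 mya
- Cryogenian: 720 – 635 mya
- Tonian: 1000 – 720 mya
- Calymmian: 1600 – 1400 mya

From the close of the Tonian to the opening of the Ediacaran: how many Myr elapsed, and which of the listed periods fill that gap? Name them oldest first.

The Tonian closes at 720 Ma and the Ediacaran opens at 635 Ma, so the interval is 720 − 635 = 85 Myr.
A period fits inside if it starts at or after 720 Ma and ends at or before 635 Ma; oldest first that gives Cryogenian.

85 million years; Cryogenian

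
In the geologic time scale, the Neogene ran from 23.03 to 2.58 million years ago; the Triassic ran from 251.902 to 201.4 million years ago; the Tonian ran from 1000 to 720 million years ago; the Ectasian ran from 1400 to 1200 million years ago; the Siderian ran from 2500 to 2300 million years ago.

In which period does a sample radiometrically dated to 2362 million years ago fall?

Siderian

2362 Ma lies between 2500 and 2300 Ma, so it falls in the Siderian.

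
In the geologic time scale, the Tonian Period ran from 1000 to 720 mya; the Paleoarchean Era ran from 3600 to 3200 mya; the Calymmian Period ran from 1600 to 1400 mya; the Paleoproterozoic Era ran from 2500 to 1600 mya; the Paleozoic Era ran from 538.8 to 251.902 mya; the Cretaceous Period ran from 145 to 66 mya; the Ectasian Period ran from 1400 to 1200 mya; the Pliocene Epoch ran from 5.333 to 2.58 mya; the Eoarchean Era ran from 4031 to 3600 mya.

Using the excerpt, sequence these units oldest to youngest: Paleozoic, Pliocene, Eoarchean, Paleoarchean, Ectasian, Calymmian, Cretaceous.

The oldest of these is Eoarchean (starts 4031 Ma) and the youngest is Pliocene (ends 2.58 Ma).
In between, by decreasing start age: Paleoarchean (3600), Calymmian (1600), Ectasian (1400), Paleozoic (538.8), Cretaceous (145).

Eoarchean, Paleoarchean, Calymmian, Ectasian, Paleozoic, Cretaceous, Pliocene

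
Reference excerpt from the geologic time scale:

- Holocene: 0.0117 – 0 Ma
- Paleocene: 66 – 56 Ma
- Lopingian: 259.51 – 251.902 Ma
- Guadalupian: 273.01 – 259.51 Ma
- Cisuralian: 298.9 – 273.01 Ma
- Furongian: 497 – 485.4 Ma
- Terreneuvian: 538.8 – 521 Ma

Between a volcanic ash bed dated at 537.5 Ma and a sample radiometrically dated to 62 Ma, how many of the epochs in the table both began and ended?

4

537.5 Ma sits inside the Terreneuvian (538.8–521) and 62 Ma inside the Paleocene (66–56); neither of those is wholly between the two dates.
The listed epochs lying completely between them are Furongian, Cisuralian, Guadalupian, Lopingian — 4 in all.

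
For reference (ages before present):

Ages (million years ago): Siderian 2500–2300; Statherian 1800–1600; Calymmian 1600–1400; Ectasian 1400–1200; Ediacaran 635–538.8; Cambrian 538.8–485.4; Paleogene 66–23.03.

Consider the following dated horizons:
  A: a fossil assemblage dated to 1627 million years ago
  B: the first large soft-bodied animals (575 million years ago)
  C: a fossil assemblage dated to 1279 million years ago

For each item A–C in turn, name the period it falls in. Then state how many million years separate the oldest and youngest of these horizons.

A: 1627 Ma lies in 1800–1600 Ma, so Statherian.
B: 575 Ma lies in 635–538.8 Ma, so Ediacaran.
C: 1279 Ma lies in 1400–1200 Ma, so Ectasian.
Oldest = 1627 Ma, youngest = 575 Ma → span 1052 Myr.

A — Statherian; B — Ediacaran; C — Ectasian; span 1052 million years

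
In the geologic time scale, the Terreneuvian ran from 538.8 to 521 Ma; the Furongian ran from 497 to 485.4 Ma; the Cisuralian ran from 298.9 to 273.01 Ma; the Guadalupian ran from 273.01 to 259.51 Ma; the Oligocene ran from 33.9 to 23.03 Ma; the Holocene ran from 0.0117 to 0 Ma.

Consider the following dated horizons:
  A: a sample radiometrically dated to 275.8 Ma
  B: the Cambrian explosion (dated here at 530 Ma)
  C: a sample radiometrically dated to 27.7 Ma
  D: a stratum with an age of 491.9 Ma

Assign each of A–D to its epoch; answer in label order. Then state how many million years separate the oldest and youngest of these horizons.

Match each age against the start–end ranges in the excerpt: A = 275.8 Ma → Cisuralian (298.9–273.01); B = 530 Ma → Terreneuvian (538.8–521); C = 27.7 Ma → Oligocene (33.9–23.03); D = 491.9 Ma → Furongian (497–485.4).
The largest age is 530 Ma and the smallest is 27.7 Ma; their difference is 502.3 Myr.

A — Cisuralian; B — Terreneuvian; C — Oligocene; D — Furongian; span 502.3 million years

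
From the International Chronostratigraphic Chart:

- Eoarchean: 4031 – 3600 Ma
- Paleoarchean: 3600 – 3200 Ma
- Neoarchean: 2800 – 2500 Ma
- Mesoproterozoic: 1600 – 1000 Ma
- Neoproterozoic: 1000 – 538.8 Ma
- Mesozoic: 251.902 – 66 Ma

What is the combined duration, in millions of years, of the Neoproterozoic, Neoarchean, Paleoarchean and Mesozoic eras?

1347.102 million years

Each duration: Neoproterozoic = 461.2; Neoarchean = 300; Paleoarchean = 400; Mesozoic = 185.902.
Sum: 461.2 + 300 + 400 + 185.902 = 1347.102 Myr.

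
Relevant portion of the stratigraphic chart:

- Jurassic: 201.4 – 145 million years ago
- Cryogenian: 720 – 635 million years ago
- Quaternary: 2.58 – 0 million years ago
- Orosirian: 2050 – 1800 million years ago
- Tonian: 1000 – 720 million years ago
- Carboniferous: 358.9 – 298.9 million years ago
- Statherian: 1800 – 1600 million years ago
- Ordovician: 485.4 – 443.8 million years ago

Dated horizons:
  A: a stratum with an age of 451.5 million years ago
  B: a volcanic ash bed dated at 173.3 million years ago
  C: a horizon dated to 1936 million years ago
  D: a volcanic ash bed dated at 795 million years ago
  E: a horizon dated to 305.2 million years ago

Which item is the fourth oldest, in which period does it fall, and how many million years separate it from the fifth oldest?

Sorted oldest-first by Ma: C (1936), D (795), A (451.5), E (305.2), B (173.3).
The fourth oldest is E at 305.2 Ma, which lies in 358.9–298.9 Ma: the Carboniferous.
The fifth oldest is B at 173.3 Ma; separation = |305.2 − 173.3| = 131.9 Myr.

E, in the Carboniferous; 131.9 million years to B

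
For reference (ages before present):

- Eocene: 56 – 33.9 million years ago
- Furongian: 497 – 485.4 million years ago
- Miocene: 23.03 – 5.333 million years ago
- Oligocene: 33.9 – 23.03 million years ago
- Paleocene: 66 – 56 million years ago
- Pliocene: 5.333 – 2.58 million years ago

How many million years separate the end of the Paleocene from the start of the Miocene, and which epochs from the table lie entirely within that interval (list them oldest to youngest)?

End of Paleocene = 56 Ma; start of Miocene = 23.03 Ma.
Gap = 56 − 23.03 = 32.97 Myr.
Epochs wholly inside 56–23.03 Ma: Eocene (56–33.9), Oligocene (33.9–23.03).

32.97 million years; Eocene, Oligocene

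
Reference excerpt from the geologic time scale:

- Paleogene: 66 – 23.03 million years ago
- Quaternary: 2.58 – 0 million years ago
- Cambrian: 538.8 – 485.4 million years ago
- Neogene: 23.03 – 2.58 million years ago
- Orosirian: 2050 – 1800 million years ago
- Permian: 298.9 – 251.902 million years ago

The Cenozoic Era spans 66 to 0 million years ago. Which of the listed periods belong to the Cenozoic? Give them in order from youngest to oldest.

Periods with both bounds inside 66–0 Ma: Quaternary (2.58–0), Neogene (23.03–2.58), Paleogene (66–23.03).

Quaternary, Neogene, Paleogene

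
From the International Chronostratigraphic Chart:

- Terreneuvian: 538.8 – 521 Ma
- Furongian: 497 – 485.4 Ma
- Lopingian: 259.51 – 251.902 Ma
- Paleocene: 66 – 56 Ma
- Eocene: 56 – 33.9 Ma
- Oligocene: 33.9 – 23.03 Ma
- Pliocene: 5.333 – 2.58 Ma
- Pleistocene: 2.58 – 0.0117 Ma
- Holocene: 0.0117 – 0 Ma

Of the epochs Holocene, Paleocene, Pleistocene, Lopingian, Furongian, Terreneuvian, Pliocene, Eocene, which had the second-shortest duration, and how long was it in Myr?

Pleistocene, 2.5683 million years

Start − end for each: Holocene 0.0117 − 0 = 0.0117; Paleocene 66 − 56 = 10; Pleistocene 2.58 − 0.0117 = 2.5683; Lopingian 259.51 − 251.902 = 7.608; Furongian 497 − 485.4 = 11.6; Terreneuvian 538.8 − 521 = 17.8; Pliocene 5.333 − 2.58 = 2.753; Eocene 56 − 33.9 = 22.1.
Ranking these from shortest: Holocene < Pleistocene < Pliocene < Lopingian < Paleocene < Furongian < Terreneuvian < Eocene.
Position 2 in that ranking is Pleistocene, which lasted 2.5683 Myr.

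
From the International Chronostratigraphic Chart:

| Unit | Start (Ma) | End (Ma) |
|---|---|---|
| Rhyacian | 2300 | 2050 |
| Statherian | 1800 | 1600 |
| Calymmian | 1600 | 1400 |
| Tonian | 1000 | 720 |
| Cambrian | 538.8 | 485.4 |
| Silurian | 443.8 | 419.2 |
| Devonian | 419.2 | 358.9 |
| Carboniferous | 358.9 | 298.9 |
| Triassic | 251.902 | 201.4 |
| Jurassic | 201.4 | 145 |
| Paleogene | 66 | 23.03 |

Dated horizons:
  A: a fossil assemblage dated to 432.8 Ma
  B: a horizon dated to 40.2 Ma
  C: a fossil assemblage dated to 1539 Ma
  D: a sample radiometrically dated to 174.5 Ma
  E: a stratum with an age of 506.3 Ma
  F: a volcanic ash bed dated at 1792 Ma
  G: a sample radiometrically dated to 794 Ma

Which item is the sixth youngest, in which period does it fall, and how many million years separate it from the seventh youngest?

Sorted youngest-first by Ma: B (40.2), D (174.5), A (432.8), E (506.3), G (794), C (1539), F (1792).
The sixth youngest is C at 1539 Ma, which lies in 1600–1400 Ma: the Calymmian.
The seventh youngest is F at 1792 Ma; separation = |1539 − 1792| = 253 Myr.

C, in the Calymmian; 253 million years to F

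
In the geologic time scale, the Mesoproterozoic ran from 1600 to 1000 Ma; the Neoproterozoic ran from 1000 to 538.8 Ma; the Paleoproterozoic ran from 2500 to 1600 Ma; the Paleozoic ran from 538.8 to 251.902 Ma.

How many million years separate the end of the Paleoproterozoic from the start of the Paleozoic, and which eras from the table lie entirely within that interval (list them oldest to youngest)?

1061.2 million years; Mesoproterozoic, Neoproterozoic

The Paleoproterozoic closes at 1600 Ma and the Paleozoic opens at 538.8 Ma, so the interval is 1600 − 538.8 = 1061.2 Myr.
An era fits inside if it starts at or after 1600 Ma and ends at or before 538.8 Ma; oldest first that gives Mesoproterozoic, Neoproterozoic.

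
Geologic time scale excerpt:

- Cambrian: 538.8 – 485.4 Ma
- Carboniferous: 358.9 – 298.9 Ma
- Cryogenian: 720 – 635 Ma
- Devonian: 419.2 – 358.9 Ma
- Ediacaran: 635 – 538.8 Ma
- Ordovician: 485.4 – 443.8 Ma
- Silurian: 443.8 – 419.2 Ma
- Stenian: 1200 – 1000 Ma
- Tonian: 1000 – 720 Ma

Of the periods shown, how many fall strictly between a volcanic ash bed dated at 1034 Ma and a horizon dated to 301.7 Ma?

1034 Ma sits inside the Stenian (1200–1000) and 301.7 Ma inside the Carboniferous (358.9–298.9); neither of those is wholly between the two dates.
The listed periods lying completely between them are Tonian, Cryogenian, Ediacaran, Cambrian, Ordovician, Silurian, Devonian — 7 in all.

7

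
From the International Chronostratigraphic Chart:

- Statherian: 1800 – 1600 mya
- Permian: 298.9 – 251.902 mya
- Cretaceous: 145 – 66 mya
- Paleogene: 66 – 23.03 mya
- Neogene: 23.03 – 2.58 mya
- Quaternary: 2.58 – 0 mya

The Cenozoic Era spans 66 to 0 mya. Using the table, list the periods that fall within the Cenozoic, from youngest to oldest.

Quaternary, Neogene, Paleogene

Periods with both bounds inside 66–0 Ma: Quaternary (2.58–0), Neogene (23.03–2.58), Paleogene (66–23.03).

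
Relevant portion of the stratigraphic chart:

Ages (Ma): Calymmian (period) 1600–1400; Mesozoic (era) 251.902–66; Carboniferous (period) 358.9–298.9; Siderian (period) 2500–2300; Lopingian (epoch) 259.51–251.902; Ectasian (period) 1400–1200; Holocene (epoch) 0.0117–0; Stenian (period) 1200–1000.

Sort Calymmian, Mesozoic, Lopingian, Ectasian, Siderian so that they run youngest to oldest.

Mesozoic → Lopingian → Ectasian → Calymmian → Siderian

Read off each span (Ma): Calymmian 1600–1400; Mesozoic 251.902–66; Lopingian 259.51–251.902; Ectasian 1400–1200; Siderian 2500–2300.
Larger Ma is older, so oldest→youngest is Siderian, Calymmian, Ectasian, Lopingian, Mesozoic; reverse it for youngest→oldest.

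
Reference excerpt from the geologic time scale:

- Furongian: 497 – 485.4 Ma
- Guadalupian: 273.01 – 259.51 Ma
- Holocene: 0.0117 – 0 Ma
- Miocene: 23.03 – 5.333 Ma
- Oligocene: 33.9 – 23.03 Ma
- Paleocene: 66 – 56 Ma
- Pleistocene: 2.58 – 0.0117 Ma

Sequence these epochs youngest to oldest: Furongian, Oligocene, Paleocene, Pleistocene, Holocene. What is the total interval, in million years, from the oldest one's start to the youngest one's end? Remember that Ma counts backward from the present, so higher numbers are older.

From the excerpt: Furongian 497–485.4; Oligocene 33.9–23.03; Paleocene 66–56; Pleistocene 2.58–0.0117; Holocene 0.0117–0 (Ma).
Larger Ma is earlier, so the oldest is Furongian and the youngest is Holocene; youngest to oldest: Holocene, Pleistocene, Oligocene, Paleocene, Furongian.
Oldest start 497 minus youngest end 0 gives 497 Myr overall.

Holocene, Pleistocene, Oligocene, Paleocene, Furongian; total span 497 Myr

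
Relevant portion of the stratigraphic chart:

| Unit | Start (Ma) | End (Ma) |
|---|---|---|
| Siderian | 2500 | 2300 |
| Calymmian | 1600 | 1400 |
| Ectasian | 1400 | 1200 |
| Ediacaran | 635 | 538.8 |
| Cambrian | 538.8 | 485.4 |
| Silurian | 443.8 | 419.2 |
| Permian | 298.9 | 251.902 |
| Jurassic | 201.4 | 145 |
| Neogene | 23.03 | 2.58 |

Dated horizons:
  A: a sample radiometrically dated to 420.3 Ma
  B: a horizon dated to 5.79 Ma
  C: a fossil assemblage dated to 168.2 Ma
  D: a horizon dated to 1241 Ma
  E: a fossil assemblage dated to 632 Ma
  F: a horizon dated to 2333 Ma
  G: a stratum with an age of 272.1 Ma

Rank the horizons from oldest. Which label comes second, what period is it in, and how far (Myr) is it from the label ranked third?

Sorted oldest-first by Ma: F (2333), D (1241), E (632), A (420.3), G (272.1), C (168.2), B (5.79).
The second oldest is D at 1241 Ma, which lies in 1400–1200 Ma: the Ectasian.
The third oldest is E at 632 Ma; separation = |1241 − 632| = 609 Myr.

D, in the Ectasian; 609 million years to E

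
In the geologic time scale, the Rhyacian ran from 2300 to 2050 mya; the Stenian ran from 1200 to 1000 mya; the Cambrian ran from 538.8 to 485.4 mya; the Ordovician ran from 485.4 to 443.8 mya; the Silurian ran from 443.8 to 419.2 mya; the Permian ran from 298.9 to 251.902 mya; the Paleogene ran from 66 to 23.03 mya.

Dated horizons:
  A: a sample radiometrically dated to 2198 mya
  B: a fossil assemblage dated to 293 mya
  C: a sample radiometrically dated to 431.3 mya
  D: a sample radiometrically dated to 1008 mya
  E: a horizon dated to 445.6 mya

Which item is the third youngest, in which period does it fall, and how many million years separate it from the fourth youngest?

E, in the Ordovician; 562.4 million years to D

Smaller Ma means younger, so youngest first: B 293 < C 431.3 < E 445.6 < D 1008 < A 2198.
Counting 3 along gives E (445.6 Ma); the excerpt puts that inside the Ordovician, 485.4–443.8 Ma.
Next in line is D (1008 Ma), and 1008 − 445.6 = 562.4 Myr.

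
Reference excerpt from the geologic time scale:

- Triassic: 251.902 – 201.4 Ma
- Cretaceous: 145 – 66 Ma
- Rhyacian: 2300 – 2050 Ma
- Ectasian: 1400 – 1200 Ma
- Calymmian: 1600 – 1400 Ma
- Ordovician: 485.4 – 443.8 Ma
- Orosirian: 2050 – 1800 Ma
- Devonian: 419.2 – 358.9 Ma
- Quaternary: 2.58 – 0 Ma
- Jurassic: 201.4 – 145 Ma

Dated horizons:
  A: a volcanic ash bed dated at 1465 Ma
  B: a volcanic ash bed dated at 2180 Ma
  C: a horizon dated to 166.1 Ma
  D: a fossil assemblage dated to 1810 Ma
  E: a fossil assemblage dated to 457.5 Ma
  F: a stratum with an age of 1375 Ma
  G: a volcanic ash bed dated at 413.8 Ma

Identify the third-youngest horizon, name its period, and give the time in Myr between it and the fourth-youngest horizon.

E, in the Ordovician; 917.5 million years to F

Sorted youngest-first by Ma: C (166.1), G (413.8), E (457.5), F (1375), A (1465), D (1810), B (2180).
The third youngest is E at 457.5 Ma, which lies in 485.4–443.8 Ma: the Ordovician.
The fourth youngest is F at 1375 Ma; separation = |457.5 − 1375| = 917.5 Myr.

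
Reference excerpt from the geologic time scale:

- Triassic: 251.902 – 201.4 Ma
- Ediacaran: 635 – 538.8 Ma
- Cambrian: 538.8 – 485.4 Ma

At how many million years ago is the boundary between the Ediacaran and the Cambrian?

The Ediacaran ends and the Cambrian begins at 538.8 Ma.

538.8 Ma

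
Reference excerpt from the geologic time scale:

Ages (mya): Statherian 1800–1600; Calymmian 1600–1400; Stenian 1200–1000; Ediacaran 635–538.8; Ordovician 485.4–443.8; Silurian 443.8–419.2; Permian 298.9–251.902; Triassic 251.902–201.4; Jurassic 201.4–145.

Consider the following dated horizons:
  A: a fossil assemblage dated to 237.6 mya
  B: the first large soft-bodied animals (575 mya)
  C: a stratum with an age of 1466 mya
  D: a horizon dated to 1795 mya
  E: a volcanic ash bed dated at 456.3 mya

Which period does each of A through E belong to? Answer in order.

A — Triassic; B — Ediacaran; C — Calymmian; D — Statherian; E — Ordovician

Match each age against the start–end ranges in the excerpt: A = 237.6 Ma → Triassic (251.902–201.4); B = 575 Ma → Ediacaran (635–538.8); C = 1466 Ma → Calymmian (1600–1400); D = 1795 Ma → Statherian (1800–1600); E = 456.3 Ma → Ordovician (485.4–443.8).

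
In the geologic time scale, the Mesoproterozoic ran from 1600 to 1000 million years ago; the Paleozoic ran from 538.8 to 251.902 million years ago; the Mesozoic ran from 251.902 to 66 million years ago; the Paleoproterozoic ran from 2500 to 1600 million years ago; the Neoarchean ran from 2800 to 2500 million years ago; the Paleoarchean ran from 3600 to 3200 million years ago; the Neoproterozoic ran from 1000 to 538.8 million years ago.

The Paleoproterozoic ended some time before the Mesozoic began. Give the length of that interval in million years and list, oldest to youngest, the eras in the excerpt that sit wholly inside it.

1348.098 million years; Mesoproterozoic, Neoproterozoic, Paleozoic

End of Paleoproterozoic = 1600 Ma; start of Mesozoic = 251.902 Ma.
Gap = 1600 − 251.902 = 1348.098 Myr.
Eras wholly inside 1600–251.902 Ma: Mesoproterozoic (1600–1000), Neoproterozoic (1000–538.8), Paleozoic (538.8–251.902).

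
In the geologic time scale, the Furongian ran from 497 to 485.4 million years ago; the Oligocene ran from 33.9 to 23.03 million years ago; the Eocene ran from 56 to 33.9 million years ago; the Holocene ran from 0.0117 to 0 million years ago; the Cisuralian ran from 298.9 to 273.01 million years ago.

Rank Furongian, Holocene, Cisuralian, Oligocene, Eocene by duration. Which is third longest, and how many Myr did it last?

Durations: Furongian 11.6; Holocene 0.0117; Cisuralian 25.89; Oligocene 10.87; Eocene 22.1 Myr.
Sorted longest-first: Cisuralian (25.89), Eocene (22.1), Furongian (11.6), Oligocene (10.87), Holocene (0.0117).
The third longest is Furongian at 11.6 Myr.

Furongian, 11.6 million years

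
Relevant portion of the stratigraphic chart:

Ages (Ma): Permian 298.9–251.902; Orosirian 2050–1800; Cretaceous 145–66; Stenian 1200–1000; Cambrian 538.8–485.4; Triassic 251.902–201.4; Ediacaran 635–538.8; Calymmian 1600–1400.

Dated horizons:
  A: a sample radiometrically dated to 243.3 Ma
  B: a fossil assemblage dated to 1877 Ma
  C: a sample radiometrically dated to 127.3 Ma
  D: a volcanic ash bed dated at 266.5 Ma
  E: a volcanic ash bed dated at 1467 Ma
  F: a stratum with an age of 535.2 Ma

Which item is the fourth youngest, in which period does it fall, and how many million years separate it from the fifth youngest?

F, in the Cambrian; 931.8 million years to E

Smaller Ma means younger, so youngest first: C 127.3 < A 243.3 < D 266.5 < F 535.2 < E 1467 < B 1877.
Counting 4 along gives F (535.2 Ma); the excerpt puts that inside the Cambrian, 538.8–485.4 Ma.
Next in line is E (1467 Ma), and 1467 − 535.2 = 931.8 Myr.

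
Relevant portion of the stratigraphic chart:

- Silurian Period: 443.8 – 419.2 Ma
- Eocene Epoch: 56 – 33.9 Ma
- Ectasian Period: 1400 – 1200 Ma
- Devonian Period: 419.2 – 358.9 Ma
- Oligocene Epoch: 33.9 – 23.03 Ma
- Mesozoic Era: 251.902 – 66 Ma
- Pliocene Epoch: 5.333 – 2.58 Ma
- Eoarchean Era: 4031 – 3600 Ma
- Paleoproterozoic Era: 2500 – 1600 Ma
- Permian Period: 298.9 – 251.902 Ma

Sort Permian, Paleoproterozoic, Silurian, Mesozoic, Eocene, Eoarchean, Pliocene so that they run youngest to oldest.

Read off each span (Ma): Permian 298.9–251.902; Paleoproterozoic 2500–1600; Silurian 443.8–419.2; Mesozoic 251.902–66; Eocene 56–33.9; Eoarchean 4031–3600; Pliocene 5.333–2.58.
Larger Ma is older, so oldest→youngest is Eoarchean, Paleoproterozoic, Silurian, Permian, Mesozoic, Eocene, Pliocene; reverse it for youngest→oldest.

Pliocene → Eocene → Mesozoic → Permian → Silurian → Paleoproterozoic → Eoarchean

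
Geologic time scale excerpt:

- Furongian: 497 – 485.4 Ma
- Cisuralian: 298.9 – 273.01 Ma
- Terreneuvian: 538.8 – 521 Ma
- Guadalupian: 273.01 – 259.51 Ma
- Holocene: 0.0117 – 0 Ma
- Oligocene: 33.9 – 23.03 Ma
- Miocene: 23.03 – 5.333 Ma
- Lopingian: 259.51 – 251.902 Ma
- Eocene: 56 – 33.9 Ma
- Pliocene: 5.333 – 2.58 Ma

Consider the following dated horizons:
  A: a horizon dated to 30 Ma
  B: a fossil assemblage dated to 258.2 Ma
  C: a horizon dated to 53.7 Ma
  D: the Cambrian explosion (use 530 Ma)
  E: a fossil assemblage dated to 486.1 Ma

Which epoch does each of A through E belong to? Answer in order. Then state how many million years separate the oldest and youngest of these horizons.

Match each age against the start–end ranges in the excerpt: A = 30 Ma → Oligocene (33.9–23.03); B = 258.2 Ma → Lopingian (259.51–251.902); C = 53.7 Ma → Eocene (56–33.9); D = 530 Ma → Terreneuvian (538.8–521); E = 486.1 Ma → Furongian (497–485.4).
The largest age is 530 Ma and the smallest is 30 Ma; their difference is 500 Myr.

A — Oligocene; B — Lopingian; C — Eocene; D — Terreneuvian; E — Furongian; span 500 million years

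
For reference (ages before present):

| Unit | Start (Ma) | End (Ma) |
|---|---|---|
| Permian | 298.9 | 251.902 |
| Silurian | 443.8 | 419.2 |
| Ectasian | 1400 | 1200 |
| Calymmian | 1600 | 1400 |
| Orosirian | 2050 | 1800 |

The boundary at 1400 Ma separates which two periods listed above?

The Calymmian ends at 1400 Ma and the Ectasian begins at 1400 Ma, so they share that boundary.

Calymmian and Ectasian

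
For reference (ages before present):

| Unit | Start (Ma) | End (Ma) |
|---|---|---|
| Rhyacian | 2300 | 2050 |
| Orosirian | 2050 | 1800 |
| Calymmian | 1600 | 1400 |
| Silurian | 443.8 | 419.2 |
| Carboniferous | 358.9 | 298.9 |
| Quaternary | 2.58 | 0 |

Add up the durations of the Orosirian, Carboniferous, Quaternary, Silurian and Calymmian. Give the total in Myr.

Duration is start − end for each: (2050 − 1800) + (358.9 − 298.9) + (2.58 − 0) + (443.8 − 419.2) + (1600 − 1400).
That is 250 + 60 + 2.58 + 24.6 + 200, which totals 537.18 million years.

537.18 million years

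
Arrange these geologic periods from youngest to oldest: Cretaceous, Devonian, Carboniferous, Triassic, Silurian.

Cretaceous, then Triassic, then Carboniferous, then Devonian, then Silurian

Era membership (oldest first within each) — Paleozoic: Silurian, Devonian, Carboniferous; Mesozoic: Triassic, Cretaceous. Paleozoic precedes Mesozoic, which precedes Cenozoic. Concatenating the groups in that era order and then reversing gives youngest to oldest.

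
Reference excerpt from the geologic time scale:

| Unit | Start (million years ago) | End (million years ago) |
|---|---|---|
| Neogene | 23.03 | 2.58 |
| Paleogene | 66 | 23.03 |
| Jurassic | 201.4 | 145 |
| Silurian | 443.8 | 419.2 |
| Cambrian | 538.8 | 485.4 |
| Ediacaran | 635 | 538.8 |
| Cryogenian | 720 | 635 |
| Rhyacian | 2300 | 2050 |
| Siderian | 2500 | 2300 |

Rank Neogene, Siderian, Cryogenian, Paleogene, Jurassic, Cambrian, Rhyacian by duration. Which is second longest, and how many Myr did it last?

Durations: Neogene 20.45; Siderian 200; Cryogenian 85; Paleogene 42.97; Jurassic 56.4; Cambrian 53.4; Rhyacian 250 Myr.
Sorted longest-first: Rhyacian (250), Siderian (200), Cryogenian (85), Jurassic (56.4), Cambrian (53.4), Paleogene (42.97), Neogene (20.45).
The second longest is Siderian at 200 Myr.

Siderian, 200 million years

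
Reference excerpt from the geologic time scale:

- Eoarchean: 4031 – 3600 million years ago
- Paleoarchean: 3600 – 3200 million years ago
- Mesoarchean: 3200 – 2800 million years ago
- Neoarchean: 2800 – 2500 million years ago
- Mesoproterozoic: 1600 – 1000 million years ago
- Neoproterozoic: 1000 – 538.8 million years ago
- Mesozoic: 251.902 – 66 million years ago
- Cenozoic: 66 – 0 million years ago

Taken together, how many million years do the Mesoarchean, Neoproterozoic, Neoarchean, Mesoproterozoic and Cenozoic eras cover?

Each duration: Mesoarchean = 400; Neoproterozoic = 461.2; Neoarchean = 300; Mesoproterozoic = 600; Cenozoic = 66.
Sum: 400 + 461.2 + 300 + 600 + 66 = 1827.2 Myr.

1827.2 million years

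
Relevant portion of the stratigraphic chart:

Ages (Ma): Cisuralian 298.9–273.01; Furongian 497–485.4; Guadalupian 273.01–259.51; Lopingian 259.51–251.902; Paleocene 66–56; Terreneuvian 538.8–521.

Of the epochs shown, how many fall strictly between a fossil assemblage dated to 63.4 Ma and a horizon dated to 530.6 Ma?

4

The older date is 530.6 Ma and the younger is 63.4 Ma.
Epochs with start < 530.6 and end > 63.4 Ma: Furongian (497–485.4), Cisuralian (298.9–273.01), Guadalupian (273.01–259.51), Lopingian (259.51–251.902).
That is 4 complete epochs.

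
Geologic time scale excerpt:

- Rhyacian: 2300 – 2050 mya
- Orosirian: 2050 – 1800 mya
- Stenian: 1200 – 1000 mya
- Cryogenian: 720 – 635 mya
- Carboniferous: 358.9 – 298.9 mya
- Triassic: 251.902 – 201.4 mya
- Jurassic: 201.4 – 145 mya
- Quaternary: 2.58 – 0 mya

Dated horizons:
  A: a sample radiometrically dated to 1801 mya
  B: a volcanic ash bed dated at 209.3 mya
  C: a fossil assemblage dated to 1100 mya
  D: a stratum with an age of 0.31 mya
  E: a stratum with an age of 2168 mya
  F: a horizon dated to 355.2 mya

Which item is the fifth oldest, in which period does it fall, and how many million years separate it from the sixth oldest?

Larger Ma means older, so oldest first: E 2168 > A 1801 > C 1100 > F 355.2 > B 209.3 > D 0.31.
Counting 5 along gives B (209.3 Ma); the excerpt puts that inside the Triassic, 251.902–201.4 Ma.
Next in line is D (0.31 Ma), and 209.3 − 0.31 = 208.99 Myr.

B, in the Triassic; 208.99 million years to D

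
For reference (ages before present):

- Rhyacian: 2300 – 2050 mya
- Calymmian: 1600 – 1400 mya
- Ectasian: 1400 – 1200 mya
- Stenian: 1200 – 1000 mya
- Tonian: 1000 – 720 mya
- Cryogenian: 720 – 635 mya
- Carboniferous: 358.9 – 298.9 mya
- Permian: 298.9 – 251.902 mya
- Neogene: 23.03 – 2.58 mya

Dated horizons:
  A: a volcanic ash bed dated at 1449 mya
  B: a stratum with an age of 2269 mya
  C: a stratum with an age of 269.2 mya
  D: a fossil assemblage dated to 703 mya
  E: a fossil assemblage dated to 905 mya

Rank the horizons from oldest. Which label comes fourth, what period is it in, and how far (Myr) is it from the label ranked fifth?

D, in the Cryogenian; 433.8 million years to C

Sorted oldest-first by Ma: B (2269), A (1449), E (905), D (703), C (269.2).
The fourth oldest is D at 703 Ma, which lies in 720–635 Ma: the Cryogenian.
The fifth oldest is C at 269.2 Ma; separation = |703 − 269.2| = 433.8 Myr.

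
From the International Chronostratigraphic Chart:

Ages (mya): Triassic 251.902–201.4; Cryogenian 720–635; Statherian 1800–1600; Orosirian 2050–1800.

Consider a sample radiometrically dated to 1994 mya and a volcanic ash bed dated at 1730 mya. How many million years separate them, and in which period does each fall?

264 million years apart; the first in the Orosirian, the second in the Statherian

Elapsed time: 1994 − 1730 = 264 Myr.
1994 Ma lies within 2050–1800 Ma: Orosirian.
1730 Ma lies within 1800–1600 Ma: Statherian.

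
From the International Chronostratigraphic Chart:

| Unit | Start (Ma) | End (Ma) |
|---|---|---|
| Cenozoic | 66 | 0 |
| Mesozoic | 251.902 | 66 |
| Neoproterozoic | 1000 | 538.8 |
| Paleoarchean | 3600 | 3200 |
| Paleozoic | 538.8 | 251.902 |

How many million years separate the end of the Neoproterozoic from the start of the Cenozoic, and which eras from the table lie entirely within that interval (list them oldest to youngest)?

The Neoproterozoic closes at 538.8 Ma and the Cenozoic opens at 66 Ma, so the interval is 538.8 − 66 = 472.8 Myr.
An era fits inside if it starts at or after 538.8 Ma and ends at or before 66 Ma; oldest first that gives Paleozoic, Mesozoic.

472.8 million years; Paleozoic, Mesozoic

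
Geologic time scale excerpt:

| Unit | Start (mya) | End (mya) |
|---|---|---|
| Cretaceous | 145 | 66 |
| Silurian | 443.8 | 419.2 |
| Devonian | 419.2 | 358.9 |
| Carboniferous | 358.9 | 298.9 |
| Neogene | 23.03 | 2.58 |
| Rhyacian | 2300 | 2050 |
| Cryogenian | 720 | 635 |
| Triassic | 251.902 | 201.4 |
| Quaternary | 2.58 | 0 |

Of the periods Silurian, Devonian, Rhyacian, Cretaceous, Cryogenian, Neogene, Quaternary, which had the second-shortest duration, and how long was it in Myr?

Neogene, 20.45 million years

Start − end for each: Silurian 443.8 − 419.2 = 24.6; Devonian 419.2 − 358.9 = 60.3; Rhyacian 2300 − 2050 = 250; Cretaceous 145 − 66 = 79; Cryogenian 720 − 635 = 85; Neogene 23.03 − 2.58 = 20.45; Quaternary 2.58 − 0 = 2.58.
Ranking these from shortest: Quaternary < Neogene < Silurian < Devonian < Cretaceous < Cryogenian < Rhyacian.
Position 2 in that ranking is Neogene, which lasted 20.45 Myr.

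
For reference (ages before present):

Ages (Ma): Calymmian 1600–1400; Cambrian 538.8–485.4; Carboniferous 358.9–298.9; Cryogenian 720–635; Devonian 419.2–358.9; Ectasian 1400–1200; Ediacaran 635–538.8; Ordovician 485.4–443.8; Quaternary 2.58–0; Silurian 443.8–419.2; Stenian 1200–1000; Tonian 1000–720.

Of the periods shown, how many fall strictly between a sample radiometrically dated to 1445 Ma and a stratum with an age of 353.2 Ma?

The older date is 1445 Ma and the younger is 353.2 Ma.
Periods with start < 1445 and end > 353.2 Ma: Ectasian (1400–1200), Stenian (1200–1000), Tonian (1000–720), Cryogenian (720–635), Ediacaran (635–538.8), Cambrian (538.8–485.4), Ordovician (485.4–443.8), Silurian (443.8–419.2), Devonian (419.2–358.9).
That is 9 complete periods.

9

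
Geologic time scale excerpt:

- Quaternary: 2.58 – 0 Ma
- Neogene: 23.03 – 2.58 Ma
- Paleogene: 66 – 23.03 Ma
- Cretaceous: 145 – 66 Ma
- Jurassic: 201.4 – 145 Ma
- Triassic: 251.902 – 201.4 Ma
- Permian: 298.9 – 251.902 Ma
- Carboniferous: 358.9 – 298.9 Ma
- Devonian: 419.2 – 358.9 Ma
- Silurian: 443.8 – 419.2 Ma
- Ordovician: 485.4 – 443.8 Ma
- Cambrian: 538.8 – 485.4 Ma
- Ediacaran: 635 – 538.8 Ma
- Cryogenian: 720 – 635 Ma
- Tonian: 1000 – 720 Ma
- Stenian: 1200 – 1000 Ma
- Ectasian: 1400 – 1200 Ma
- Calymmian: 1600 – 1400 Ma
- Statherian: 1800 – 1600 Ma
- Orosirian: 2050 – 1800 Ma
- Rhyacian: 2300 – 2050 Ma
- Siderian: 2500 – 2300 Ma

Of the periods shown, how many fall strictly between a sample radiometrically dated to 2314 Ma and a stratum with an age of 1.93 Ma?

20

The older date is 2314 Ma and the younger is 1.93 Ma.
Periods with start < 2314 and end > 1.93 Ma: Rhyacian (2300–2050), Orosirian (2050–1800), Statherian (1800–1600), Calymmian (1600–1400), Ectasian (1400–1200), Stenian (1200–1000), Tonian (1000–720), Cryogenian (720–635), Ediacaran (635–538.8), Cambrian (538.8–485.4), Ordovician (485.4–443.8), Silurian (443.8–419.2), Devonian (419.2–358.9), Carboniferous (358.9–298.9), Permian (298.9–251.902), Triassic (251.902–201.4), Jurassic (201.4–145), Cretaceous (145–66), Paleogene (66–23.03), Neogene (23.03–2.58).
That is 20 complete periods.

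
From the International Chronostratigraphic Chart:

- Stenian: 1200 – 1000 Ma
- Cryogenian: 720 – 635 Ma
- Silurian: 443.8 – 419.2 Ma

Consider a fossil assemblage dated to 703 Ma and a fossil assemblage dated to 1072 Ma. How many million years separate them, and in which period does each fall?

369 million years apart; the first in the Cryogenian, the second in the Stenian

Elapsed time: 1072 − 703 = 369 Myr.
703 Ma lies within 720–635 Ma: Cryogenian.
1072 Ma lies within 1200–1000 Ma: Stenian.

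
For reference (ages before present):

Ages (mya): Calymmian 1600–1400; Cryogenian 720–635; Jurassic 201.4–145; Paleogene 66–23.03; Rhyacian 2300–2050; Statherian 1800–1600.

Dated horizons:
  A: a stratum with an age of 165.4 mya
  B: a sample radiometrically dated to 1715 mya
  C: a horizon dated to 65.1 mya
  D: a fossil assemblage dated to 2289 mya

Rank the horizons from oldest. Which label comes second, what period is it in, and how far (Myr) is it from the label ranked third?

B, in the Statherian; 1549.6 million years to A

Larger Ma means older, so oldest first: D 2289 > B 1715 > A 165.4 > C 65.1.
Counting 2 along gives B (1715 Ma); the excerpt puts that inside the Statherian, 1800–1600 Ma.
Next in line is A (165.4 Ma), and 1715 − 165.4 = 1549.6 Myr.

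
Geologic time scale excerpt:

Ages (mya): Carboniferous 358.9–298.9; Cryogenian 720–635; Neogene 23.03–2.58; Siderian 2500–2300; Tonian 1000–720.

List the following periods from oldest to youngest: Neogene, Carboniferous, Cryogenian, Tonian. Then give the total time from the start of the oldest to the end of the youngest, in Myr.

From the excerpt: Neogene 23.03–2.58; Carboniferous 358.9–298.9; Cryogenian 720–635; Tonian 1000–720 (Ma).
Larger Ma is earlier, so the oldest is Tonian and the youngest is Neogene; oldest to youngest: Tonian, Cryogenian, Carboniferous, Neogene.
Oldest start 1000 minus youngest end 2.58 gives 997.42 Myr overall.

Tonian → Cryogenian → Carboniferous → Neogene; total span 997.42 Myr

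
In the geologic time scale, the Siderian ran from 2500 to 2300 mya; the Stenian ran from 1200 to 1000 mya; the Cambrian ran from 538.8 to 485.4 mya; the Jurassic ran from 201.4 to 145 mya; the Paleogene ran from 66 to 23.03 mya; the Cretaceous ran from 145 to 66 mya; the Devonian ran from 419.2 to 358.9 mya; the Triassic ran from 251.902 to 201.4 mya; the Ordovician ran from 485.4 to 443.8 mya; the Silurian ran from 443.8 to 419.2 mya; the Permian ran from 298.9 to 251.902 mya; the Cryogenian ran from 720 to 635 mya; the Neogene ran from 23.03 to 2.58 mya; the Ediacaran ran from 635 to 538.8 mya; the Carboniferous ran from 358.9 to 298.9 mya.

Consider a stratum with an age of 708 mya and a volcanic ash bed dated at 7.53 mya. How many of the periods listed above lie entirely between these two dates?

708 Ma sits inside the Cryogenian (720–635) and 7.53 Ma inside the Neogene (23.03–2.58); neither of those is wholly between the two dates.
The listed periods lying completely between them are Ediacaran, Cambrian, Ordovician, Silurian, Devonian, Carboniferous, Permian, Triassic, Jurassic, Cretaceous, Paleogene — 11 in all.

11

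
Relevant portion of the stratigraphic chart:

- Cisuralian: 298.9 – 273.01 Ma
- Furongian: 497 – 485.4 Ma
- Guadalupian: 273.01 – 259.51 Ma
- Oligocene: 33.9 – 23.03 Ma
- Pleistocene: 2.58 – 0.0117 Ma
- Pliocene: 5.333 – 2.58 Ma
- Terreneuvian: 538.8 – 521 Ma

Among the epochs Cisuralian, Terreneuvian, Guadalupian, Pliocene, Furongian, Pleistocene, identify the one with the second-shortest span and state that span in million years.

Pliocene, 2.753 million years

Durations: Cisuralian 25.89; Terreneuvian 17.8; Guadalupian 13.5; Pliocene 2.753; Furongian 11.6; Pleistocene 2.5683 Myr.
Sorted shortest-first: Pleistocene (2.5683), Pliocene (2.753), Furongian (11.6), Guadalupian (13.5), Terreneuvian (17.8), Cisuralian (25.89).
The second shortest is Pliocene at 2.753 Myr.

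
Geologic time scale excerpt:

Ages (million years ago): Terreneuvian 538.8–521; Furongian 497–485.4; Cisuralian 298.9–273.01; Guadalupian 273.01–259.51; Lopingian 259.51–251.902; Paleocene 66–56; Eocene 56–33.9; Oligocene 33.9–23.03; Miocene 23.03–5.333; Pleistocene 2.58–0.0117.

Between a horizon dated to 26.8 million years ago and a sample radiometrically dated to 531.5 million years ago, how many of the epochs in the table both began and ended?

The older date is 531.5 Ma and the younger is 26.8 Ma.
Epochs with start < 531.5 and end > 26.8 Ma: Furongian (497–485.4), Cisuralian (298.9–273.01), Guadalupian (273.01–259.51), Lopingian (259.51–251.902), Paleocene (66–56), Eocene (56–33.9).
That is 6 complete epochs.

6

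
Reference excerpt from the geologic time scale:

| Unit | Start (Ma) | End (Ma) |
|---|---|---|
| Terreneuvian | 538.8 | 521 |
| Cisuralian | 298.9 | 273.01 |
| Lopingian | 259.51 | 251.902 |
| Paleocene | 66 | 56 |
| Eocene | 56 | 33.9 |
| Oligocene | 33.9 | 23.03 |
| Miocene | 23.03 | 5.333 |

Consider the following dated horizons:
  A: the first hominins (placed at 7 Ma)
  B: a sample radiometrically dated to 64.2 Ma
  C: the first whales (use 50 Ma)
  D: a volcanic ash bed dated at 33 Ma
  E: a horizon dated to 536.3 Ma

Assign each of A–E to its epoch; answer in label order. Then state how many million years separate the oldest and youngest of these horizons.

A: 7 Ma lies in 23.03–5.333 Ma, so Miocene.
B: 64.2 Ma lies in 66–56 Ma, so Paleocene.
C: 50 Ma lies in 56–33.9 Ma, so Eocene.
D: 33 Ma lies in 33.9–23.03 Ma, so Oligocene.
E: 536.3 Ma lies in 538.8–521 Ma, so Terreneuvian.
Oldest = 536.3 Ma, youngest = 7 Ma → span 529.3 Myr.

A — Miocene; B — Paleocene; C — Eocene; D — Oligocene; E — Terreneuvian; span 529.3 million years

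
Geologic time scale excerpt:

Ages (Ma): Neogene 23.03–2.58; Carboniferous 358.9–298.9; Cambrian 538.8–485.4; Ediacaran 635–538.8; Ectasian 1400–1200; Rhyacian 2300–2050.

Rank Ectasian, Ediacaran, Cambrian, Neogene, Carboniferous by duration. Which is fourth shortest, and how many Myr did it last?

Durations: Ectasian 200; Ediacaran 96.2; Cambrian 53.4; Neogene 20.45; Carboniferous 60 Myr.
Sorted shortest-first: Neogene (20.45), Cambrian (53.4), Carboniferous (60), Ediacaran (96.2), Ectasian (200).
The fourth shortest is Ediacaran at 96.2 Myr.

Ediacaran, 96.2 million years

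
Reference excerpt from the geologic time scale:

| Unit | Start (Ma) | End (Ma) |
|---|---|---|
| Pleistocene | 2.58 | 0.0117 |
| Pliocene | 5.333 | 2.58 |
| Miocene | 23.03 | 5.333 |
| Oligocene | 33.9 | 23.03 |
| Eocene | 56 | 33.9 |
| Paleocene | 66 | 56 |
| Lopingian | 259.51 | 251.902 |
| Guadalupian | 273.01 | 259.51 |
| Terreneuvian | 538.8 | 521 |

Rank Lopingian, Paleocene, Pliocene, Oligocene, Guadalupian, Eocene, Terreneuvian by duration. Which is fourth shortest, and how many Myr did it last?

Oligocene, 10.87 million years

Start − end for each: Lopingian 259.51 − 251.902 = 7.608; Paleocene 66 − 56 = 10; Pliocene 5.333 − 2.58 = 2.753; Oligocene 33.9 − 23.03 = 10.87; Guadalupian 273.01 − 259.51 = 13.5; Eocene 56 − 33.9 = 22.1; Terreneuvian 538.8 − 521 = 17.8.
Ranking these from shortest: Pliocene < Lopingian < Paleocene < Oligocene < Guadalupian < Terreneuvian < Eocene.
Position 4 in that ranking is Oligocene, which lasted 10.87 Myr.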